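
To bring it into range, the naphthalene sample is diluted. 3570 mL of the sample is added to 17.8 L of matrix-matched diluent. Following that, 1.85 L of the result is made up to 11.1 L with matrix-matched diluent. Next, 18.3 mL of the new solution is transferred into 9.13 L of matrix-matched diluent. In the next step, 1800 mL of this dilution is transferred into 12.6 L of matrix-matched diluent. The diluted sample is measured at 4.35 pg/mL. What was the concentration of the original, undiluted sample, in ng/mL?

Overall dilution factor = 5.986 × 6 × 499.9 × 8 = 1.44 × 10⁵.
Original = 4.35 pg/mL × 1.44 × 10⁵ = 6.25 × 10⁵ pg/mL = 625 ng/mL.

625 ng/mL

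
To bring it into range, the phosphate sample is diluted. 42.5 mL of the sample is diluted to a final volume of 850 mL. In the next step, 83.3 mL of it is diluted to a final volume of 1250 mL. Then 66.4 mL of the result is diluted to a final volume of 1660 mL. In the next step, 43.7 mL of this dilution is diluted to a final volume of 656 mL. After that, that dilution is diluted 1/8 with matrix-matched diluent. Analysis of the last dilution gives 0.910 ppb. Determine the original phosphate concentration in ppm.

Overall dilution factor = 20 × 15.01 × 25 × 15.01 × 8 = 9.01 × 10⁵.
Original = 0.910 ppb × 9.01 × 10⁵ = 8.20 × 10⁵ ppb = 820 ppm.

820 ppm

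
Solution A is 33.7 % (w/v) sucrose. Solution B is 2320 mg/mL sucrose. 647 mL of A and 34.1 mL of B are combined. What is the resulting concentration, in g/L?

436 g/L

C_B = 2320 mg/mL = 232 % (w/v).
C_mix = (C_A·V_A + C_B·V_B)/(V_A + V_B) = (33.7×647 + 232×34.1) / 681.1 = 43.6 % (w/v) = 436 g/L.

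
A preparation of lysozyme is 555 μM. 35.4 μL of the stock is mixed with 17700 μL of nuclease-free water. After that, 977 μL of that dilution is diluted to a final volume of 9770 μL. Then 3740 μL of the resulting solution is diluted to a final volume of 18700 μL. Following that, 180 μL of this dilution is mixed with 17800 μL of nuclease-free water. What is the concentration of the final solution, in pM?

222 pM

Overall dilution factor = 501 × 10 × 5 × 99.89 = 2.50 × 10⁶.
555 μM / 2.50 × 10⁶ = 2.22 × 10⁻⁴ μM = 222 pM.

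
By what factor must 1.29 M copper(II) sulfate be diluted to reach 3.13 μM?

4.12 × 10⁵

Factor = C₀/C_target = 1.29 M / 3.13 μM = 4.12 × 10⁵.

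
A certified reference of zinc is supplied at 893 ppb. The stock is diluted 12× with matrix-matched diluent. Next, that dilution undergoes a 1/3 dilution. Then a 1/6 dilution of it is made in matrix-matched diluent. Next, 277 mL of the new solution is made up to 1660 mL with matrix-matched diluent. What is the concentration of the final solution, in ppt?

690 ppt

Overall dilution factor = 12 × 3 × 6 × 5.993 = 1294.
893 ppb / 1294 = 0.690 ppb = 690 ppt.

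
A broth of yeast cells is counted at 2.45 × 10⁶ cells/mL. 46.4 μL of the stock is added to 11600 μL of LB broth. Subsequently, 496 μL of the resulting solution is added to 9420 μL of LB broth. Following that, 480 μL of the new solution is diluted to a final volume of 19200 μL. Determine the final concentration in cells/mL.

12.2 cells/mL

Overall dilution factor = 251 × 19.99 × 40 = 2.01 × 10⁵.
2.45 × 10⁶ cells/mL / 2.01 × 10⁵ = 12.2 cells/mL.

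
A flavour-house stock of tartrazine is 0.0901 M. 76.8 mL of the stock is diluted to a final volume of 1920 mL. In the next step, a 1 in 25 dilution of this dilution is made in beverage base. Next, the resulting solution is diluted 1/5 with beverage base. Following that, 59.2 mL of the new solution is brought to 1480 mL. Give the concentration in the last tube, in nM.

1150 nM

Overall dilution factor = 25 × 25 × 5 × 25 = 7.81 × 10⁴.
0.0901 M / 7.81 × 10⁴ = 1.15 × 10⁻⁶ M = 1150 nM.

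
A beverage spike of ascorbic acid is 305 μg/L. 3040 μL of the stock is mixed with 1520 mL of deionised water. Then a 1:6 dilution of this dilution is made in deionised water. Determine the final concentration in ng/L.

Overall dilution factor = 501 × 6 = 3006.
305 μg/L / 3006 = 0.101 μg/L = 101 ng/L.

101 ng/L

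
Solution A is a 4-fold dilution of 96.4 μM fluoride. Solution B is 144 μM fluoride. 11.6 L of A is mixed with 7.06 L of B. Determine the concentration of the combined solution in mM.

C_A = 96.4 μM / 4 = 24.1 μM.
C_mix = (C_A·V_A + C_B·V_B)/(V_A + V_B) = (24.1×11.6 + 144×7.06) / 18.66 = 69.5 μM = 0.0695 mM.

0.0695 mM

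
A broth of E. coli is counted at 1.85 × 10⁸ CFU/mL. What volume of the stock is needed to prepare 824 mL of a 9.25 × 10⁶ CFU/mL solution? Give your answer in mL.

41.2 mL

V₁ = C₂V₂/C₁ = 9.25 × 10⁶ × 824 / 1.85 × 10⁸ = 41.2 mL.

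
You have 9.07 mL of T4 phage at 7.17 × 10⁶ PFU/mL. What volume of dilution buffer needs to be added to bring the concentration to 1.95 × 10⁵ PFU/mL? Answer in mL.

324 mL

V₂ = C₁V₁/C₂ = 7.17 × 10⁶ × 9.07 / 1.95 × 10⁵ = 333 mL.
Diluent to add = V₂ − V₁ = 333 − 9.07 = 324 mL.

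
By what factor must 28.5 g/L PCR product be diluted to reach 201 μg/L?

1.42 × 10⁵

Factor = C₀/C_target = 28.5 g/L / 201 μg/L = 1.42 × 10⁵.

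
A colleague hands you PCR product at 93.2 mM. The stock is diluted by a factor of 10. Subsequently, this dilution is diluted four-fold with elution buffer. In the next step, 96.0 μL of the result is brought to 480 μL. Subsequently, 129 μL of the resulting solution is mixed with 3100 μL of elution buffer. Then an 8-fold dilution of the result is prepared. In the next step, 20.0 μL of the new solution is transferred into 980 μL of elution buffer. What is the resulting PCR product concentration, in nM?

46.5 nM

Overall dilution factor = 10 × 4 × 5 × 25.03 × 8 × 50 = 2.00 × 10⁶.
93.2 mM / 2.00 × 10⁶ = 4.65 × 10⁻⁵ mM = 46.5 nM.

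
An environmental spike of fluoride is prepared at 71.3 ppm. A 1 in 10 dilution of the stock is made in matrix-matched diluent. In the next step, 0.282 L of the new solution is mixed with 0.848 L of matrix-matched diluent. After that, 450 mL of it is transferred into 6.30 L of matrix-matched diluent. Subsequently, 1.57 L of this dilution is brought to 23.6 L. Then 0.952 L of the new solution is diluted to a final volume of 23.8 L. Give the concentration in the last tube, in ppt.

Overall dilution factor = 10 × 4.007 × 15 × 15.03 × 25 = 2.26 × 10⁵.
71.3 ppm / 2.26 × 10⁵ = 3.16 × 10⁻⁴ ppm = 316 ppt.

316 ppt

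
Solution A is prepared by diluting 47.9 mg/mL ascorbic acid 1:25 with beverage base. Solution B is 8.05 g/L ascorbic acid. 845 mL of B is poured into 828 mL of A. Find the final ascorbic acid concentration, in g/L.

5.01 g/L

C_A = 47.9 mg/mL / 25 = 1.92 mg/mL.
C_B = 8.05 g/L = 8.05 mg/mL.
C_mix = (C_A·V_A + C_B·V_B)/(V_A + V_B) = (1.92×828 + 8.05×845) / 1673 = 5.01 mg/mL = 5.01 g/L.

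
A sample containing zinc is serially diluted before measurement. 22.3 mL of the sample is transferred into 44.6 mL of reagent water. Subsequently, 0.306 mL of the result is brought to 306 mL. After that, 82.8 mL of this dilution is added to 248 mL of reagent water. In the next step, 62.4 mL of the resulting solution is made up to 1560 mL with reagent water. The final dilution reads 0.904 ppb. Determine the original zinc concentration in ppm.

271 ppm

Overall dilution factor = 3 × 1000 × 3.995 × 25 = 3.00 × 10⁵.
Original = 0.904 ppb × 3.00 × 10⁵ = 2.71 × 10⁵ ppb = 271 ppm.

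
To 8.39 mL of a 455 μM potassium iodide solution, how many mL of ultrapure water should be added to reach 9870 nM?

9870 nM = 9.87 μM.
V₂ = C₁V₁/C₂ = 455 × 8.39 / 9.87 = 387 mL.
Diluent to add = V₂ − V₁ = 387 − 8.39 = 378 mL.

378 mL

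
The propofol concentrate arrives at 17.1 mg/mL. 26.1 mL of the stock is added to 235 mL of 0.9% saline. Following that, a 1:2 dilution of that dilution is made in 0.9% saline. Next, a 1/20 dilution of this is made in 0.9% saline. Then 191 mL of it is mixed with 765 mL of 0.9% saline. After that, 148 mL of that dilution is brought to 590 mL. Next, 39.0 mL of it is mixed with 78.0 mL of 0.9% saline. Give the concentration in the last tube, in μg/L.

714 μg/L

Overall dilution factor = 10.00 × 2 × 20 × 5.005 × 3.986 × 3 = 2.40 × 10⁴.
17.1 mg/mL / 2.40 × 10⁴ = 7.14 × 10⁻⁴ mg/mL = 714 μg/L.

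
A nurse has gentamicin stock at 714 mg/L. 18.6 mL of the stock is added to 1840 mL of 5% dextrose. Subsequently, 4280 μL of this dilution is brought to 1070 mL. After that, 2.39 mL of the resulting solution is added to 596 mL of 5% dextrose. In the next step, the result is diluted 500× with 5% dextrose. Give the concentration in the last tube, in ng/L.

Overall dilution factor = 99.92 × 250 × 250.4 × 500 = 3.13 × 10⁹.
714 mg/L / 3.13 × 10⁹ = 2.28 × 10⁻⁷ mg/L = 0.228 ng/L.

0.228 ng/L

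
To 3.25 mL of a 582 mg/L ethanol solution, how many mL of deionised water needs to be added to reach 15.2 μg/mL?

121 mL

15.2 μg/mL = 15.2 mg/L.
V₂ = C₁V₁/C₂ = 582 × 3.25 / 15.2 = 124 mL.
Diluent to add = V₂ − V₁ = 124 − 3.25 = 121 mL.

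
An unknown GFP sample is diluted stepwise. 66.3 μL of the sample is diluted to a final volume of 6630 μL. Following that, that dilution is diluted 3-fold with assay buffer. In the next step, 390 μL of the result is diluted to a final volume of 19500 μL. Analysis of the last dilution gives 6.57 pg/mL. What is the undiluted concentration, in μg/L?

Overall dilution factor = 100 × 3 × 50 = 1.50 × 10⁴.
Original = 6.57 pg/mL × 1.50 × 10⁴ = 9.86 × 10⁴ pg/mL = 98.6 μg/L.

98.6 μg/L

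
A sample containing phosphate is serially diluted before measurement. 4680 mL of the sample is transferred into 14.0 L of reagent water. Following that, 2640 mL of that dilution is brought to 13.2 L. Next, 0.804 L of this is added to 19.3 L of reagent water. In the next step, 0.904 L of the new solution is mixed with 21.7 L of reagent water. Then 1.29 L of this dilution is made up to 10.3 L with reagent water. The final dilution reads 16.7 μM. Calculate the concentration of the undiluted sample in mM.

Overall dilution factor = 3.991 × 5 × 25.00 × 25.00 × 7.984 = 9.96 × 10⁴.
Original = 16.7 μM × 9.96 × 10⁴ = 1.66 × 10⁶ μM = 1660 mM.

1660 mM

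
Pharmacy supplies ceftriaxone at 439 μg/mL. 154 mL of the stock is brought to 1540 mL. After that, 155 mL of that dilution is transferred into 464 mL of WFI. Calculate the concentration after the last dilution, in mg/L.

11.0 mg/L

Overall dilution factor = 10 × 3.994 = 39.9.
439 μg/mL / 39.9 = 11.0 μg/mL = 11.0 mg/L.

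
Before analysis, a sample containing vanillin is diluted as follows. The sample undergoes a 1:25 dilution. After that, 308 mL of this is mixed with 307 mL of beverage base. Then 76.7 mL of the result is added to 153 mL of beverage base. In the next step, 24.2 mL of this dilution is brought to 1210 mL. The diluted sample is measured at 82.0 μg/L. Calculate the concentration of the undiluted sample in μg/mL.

Overall dilution factor = 25 × 1.997 × 2.995 × 50 = 7475.
Original = 82.0 μg/L × 7475 = 6.13 × 10⁵ μg/L = 613 μg/mL.

613 μg/mL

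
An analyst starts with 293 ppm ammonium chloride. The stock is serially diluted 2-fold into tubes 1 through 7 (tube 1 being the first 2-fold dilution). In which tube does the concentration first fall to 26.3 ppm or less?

Tube n has concentration 293 ppm / 2ⁿ.
Need 2ⁿ ≥ 293 ppm / 26.3 ppm = 11.1, so n ≥ 3.48.
First such tube: n = 4.

tube 4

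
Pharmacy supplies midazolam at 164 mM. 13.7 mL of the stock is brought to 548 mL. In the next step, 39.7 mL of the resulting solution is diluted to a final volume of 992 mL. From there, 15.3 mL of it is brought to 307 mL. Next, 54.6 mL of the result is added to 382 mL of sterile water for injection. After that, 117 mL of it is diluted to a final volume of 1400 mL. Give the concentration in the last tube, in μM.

0.0855 μM

Overall dilution factor = 40 × 24.99 × 20.07 × 7.996 × 11.97 = 1.92 × 10⁶.
164 mM / 1.92 × 10⁶ = 8.55 × 10⁻⁵ mM = 0.0855 μM.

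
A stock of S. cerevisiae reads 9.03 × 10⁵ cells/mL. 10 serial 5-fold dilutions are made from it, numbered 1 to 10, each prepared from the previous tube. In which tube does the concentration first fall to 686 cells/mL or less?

tube 5

Tube n has concentration 9.03 × 10⁵ cells/mL / 5ⁿ.
Need 5ⁿ ≥ 9.03 × 10⁵ cells/mL / 686 cells/mL = 1316, so n ≥ 4.46.
First such tube: n = 5.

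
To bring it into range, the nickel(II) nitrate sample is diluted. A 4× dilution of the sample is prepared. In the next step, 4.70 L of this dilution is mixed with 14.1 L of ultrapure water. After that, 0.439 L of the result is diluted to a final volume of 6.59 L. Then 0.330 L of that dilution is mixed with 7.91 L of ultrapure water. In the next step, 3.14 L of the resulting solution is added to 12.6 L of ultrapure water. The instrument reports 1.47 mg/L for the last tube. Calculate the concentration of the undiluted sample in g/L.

44.2 g/L

Overall dilution factor = 4 × 4 × 15.01 × 24.97 × 5.013 = 3.01 × 10⁴.
Original = 1.47 mg/L × 3.01 × 10⁴ = 4.42 × 10⁴ mg/L = 44.2 g/L.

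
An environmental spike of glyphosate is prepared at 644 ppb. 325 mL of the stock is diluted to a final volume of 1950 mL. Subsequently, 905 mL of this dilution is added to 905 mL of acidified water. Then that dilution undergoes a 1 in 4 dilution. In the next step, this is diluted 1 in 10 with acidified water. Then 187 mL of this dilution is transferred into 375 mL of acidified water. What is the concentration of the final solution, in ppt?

446 ppt

Overall dilution factor = 6 × 2 × 4 × 10 × 3.005 = 1443.
644 ppb / 1443 = 0.446 ppb = 446 ppt.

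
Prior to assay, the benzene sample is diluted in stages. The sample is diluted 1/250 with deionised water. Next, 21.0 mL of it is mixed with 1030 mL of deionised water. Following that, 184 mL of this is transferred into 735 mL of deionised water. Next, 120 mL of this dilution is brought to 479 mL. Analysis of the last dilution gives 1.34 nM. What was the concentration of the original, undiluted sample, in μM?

334 μM

Overall dilution factor = 250 × 50.05 × 4.995 × 3.992 = 2.49 × 10⁵.
Original = 1.34 nM × 2.49 × 10⁵ = 3.34 × 10⁵ nM = 334 μM.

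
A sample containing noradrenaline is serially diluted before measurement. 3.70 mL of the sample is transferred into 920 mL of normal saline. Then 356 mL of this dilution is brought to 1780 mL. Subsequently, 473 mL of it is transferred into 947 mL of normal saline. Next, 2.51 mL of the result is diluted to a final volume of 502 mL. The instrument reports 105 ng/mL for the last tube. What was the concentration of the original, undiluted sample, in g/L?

78.7 g/L

Overall dilution factor = 249.6 × 5 × 3.002 × 200 = 7.49 × 10⁵.
Original = 105 ng/mL × 7.49 × 10⁵ = 7.87 × 10⁷ ng/mL = 78.7 g/L.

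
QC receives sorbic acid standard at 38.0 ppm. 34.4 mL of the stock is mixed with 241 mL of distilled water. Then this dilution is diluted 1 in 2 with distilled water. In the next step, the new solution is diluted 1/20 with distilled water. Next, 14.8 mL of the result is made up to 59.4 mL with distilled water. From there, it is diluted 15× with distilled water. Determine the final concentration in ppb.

Overall dilution factor = 8.006 × 2 × 20 × 4.014 × 15 = 1.93 × 10⁴.
38.0 ppm / 1.93 × 10⁴ = 1.97 × 10⁻³ ppm = 1.97 ppb.

1.97 ppb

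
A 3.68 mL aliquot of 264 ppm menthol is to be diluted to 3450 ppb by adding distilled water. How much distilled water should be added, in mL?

278 mL

3450 ppb = 3.45 ppm.
V₂ = C₁V₁/C₂ = 264 × 3.68 / 3.45 = 282 mL.
Diluent to add = V₂ − V₁ = 282 − 3.68 = 278 mL.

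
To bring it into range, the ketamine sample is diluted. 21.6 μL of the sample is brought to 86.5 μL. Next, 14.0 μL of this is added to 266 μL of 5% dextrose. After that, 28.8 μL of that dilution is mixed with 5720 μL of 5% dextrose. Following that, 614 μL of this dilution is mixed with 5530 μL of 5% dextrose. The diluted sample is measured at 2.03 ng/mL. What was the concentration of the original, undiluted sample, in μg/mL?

Overall dilution factor = 4.005 × 20 × 199.6 × 10.01 = 1.60 × 10⁵.
Original = 2.03 ng/mL × 1.60 × 10⁵ = 3.25 × 10⁵ ng/mL = 325 μg/mL.

325 μg/mL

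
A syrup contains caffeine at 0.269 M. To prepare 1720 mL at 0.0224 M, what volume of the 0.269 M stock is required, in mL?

V₁ = C₂V₂/C₁ = 0.0224 × 1720 / 0.269 = 143 mL.

143 mL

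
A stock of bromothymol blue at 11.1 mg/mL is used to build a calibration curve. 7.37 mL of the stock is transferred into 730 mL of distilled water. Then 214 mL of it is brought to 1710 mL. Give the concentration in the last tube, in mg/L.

Overall dilution factor = 100.1 × 7.991 = 799.
11.1 mg/mL / 799 = 0.0139 mg/mL = 13.9 mg/L.

13.9 mg/L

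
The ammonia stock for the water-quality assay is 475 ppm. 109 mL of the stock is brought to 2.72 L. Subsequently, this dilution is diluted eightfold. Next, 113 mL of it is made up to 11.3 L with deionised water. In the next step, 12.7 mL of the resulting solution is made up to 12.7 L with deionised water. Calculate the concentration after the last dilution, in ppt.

Overall dilution factor = 24.95 × 8 × 100 × 1000 = 2.00 × 10⁷.
475 ppm / 2.00 × 10⁷ = 2.38 × 10⁻⁵ ppm = 23.8 ppt.

23.8 ppt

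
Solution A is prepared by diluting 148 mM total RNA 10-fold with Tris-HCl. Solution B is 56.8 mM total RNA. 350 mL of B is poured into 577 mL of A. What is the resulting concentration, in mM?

30.7 mM

C_A = 148 mM / 10 = 14.8 mM.
C_mix = (C_A·V_A + C_B·V_B)/(V_A + V_B) = (14.8×577 + 56.8×350) / 927.0 = 30.7 mM.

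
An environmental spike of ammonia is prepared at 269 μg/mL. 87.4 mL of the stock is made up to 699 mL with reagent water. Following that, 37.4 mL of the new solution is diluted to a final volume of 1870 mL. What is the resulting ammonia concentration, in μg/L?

673 μg/L

Overall dilution factor = 7.998 × 50 = 400.
269 μg/mL / 400 = 0.673 μg/mL = 673 μg/L.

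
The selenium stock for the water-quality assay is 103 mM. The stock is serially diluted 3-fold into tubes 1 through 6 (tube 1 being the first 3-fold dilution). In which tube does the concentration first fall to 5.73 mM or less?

Tube n has concentration 103 mM / 3ⁿ.
Need 3ⁿ ≥ 103 mM / 5.73 mM = 18.0, so n ≥ 2.63.
First such tube: n = 3.

tube 3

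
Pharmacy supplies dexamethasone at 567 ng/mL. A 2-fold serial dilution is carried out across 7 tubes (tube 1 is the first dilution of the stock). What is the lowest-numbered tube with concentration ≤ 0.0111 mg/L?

Tube n has concentration 567 ng/mL / 2ⁿ.
Need 2ⁿ ≥ 567 ng/mL / 0.0111 mg/L = 51.1, so n ≥ 5.67.
First such tube: n = 6.

tube 6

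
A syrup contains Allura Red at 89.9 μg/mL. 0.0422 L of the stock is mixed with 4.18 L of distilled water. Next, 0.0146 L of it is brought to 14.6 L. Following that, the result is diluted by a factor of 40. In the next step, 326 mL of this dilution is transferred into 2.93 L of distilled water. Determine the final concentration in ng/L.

Overall dilution factor = 100.1 × 1000 × 40 × 9.988 = 4.00 × 10⁷.
89.9 μg/mL / 4.00 × 10⁷ = 2.25 × 10⁻⁶ μg/mL = 2.25 ng/L.

2.25 ng/L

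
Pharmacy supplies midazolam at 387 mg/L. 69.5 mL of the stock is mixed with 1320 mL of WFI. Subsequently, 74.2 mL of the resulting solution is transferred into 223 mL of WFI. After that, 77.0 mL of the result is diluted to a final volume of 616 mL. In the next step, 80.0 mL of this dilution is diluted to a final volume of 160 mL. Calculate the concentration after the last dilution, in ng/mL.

302 ng/mL

Overall dilution factor = 19.99 × 4.005 × 8 × 2 = 1281.
387 mg/L / 1281 = 0.302 mg/L = 302 ng/mL.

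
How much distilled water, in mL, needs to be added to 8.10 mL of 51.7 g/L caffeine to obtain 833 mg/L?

833 mg/L = 0.833 g/L.
V₂ = C₁V₁/C₂ = 51.7 × 8.10 / 0.833 = 503 mL.
Diluent to add = V₂ − V₁ = 503 − 8.10 = 495 mL.

495 mL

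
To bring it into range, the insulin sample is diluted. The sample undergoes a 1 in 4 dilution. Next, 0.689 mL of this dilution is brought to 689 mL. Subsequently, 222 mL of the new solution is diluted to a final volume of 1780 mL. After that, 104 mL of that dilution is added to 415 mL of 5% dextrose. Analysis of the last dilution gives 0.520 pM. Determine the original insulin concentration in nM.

Overall dilution factor = 4 × 1000 × 8.018 × 4.990 = 1.60 × 10⁵.
Original = 0.520 pM × 1.60 × 10⁵ = 8.32 × 10⁴ pM = 83.2 nM.

83.2 nM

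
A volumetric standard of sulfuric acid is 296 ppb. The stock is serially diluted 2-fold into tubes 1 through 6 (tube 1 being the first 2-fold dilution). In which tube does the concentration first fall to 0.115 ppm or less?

Tube n has concentration 296 ppb / 2ⁿ.
Need 2ⁿ ≥ 296 ppb / 0.115 ppm = 2.57, so n ≥ 1.36.
First such tube: n = 2.

tube 2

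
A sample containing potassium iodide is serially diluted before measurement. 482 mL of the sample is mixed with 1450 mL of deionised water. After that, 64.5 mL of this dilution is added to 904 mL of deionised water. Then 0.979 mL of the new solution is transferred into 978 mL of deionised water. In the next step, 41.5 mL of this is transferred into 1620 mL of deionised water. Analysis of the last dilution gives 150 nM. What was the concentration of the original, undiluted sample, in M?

Overall dilution factor = 4.008 × 15.02 × 1000.0 × 40.04 = 2.41 × 10⁶.
Original = 150 nM × 2.41 × 10⁶ = 3.61 × 10⁸ nM = 0.361 M.

0.361 M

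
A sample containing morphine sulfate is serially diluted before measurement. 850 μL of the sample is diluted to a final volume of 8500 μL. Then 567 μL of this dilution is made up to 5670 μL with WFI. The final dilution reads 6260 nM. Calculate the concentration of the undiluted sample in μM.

Overall dilution factor = 10 × 10 = 100.
Original = 6260 nM × 100 = 6.26 × 10⁵ nM = 626 μM.

626 μM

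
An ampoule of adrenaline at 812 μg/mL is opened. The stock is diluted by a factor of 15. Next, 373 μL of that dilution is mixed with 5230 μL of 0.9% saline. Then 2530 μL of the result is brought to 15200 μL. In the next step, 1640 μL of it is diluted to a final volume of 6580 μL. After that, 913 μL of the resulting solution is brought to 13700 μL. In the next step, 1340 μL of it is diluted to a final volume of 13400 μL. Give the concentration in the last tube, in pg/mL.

Overall dilution factor = 15 × 15.02 × 6.008 × 4.012 × 15.01 × 10 = 8.15 × 10⁵.
812 μg/mL / 8.15 × 10⁵ = 9.96 × 10⁻⁴ μg/mL = 996 pg/mL.

996 pg/mL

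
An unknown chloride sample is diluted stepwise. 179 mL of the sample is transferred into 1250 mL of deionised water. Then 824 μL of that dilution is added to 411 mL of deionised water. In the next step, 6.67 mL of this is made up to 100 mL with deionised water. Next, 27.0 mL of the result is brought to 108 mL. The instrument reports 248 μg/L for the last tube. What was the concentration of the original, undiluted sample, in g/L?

Overall dilution factor = 7.983 × 499.8 × 14.99 × 4 = 2.39 × 10⁵.
Original = 248 μg/L × 2.39 × 10⁵ = 5.93 × 10⁷ μg/L = 59.3 g/L.

59.3 g/L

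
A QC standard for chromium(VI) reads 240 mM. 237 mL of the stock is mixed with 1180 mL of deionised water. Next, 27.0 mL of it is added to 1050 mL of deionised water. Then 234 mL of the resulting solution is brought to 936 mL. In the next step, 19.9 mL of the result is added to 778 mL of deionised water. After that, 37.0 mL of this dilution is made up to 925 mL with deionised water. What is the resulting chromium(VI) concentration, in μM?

Overall dilution factor = 5.979 × 39.89 × 4 × 40.10 × 25 = 9.56 × 10⁵.
240 mM / 9.56 × 10⁵ = 2.51 × 10⁻⁴ mM = 0.251 μM.

0.251 μM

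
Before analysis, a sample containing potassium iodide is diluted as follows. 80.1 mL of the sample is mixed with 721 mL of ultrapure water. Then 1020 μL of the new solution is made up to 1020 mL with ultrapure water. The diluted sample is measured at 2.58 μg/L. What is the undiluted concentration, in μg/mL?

Overall dilution factor = 10.00 × 1000 = 1.00 × 10⁴.
Original = 2.58 μg/L × 1.00 × 10⁴ = 2.58 × 10⁴ μg/L = 25.8 μg/mL.

25.8 μg/mL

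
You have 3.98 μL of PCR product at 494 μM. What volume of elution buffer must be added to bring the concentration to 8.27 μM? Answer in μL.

234 μL

V₂ = C₁V₁/C₂ = 494 × 3.98 / 8.27 = 238 μL.
Diluent to add = V₂ − V₁ = 238 − 3.98 = 234 μL.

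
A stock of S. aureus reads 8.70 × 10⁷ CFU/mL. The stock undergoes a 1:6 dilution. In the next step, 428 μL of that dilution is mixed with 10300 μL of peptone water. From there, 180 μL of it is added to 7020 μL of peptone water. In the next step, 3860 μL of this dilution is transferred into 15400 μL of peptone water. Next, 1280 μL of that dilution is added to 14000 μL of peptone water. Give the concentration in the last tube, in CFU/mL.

243 CFU/mL

Overall dilution factor = 6 × 25.07 × 40 × 4.990 × 11.94 = 3.58 × 10⁵.
8.70 × 10⁷ CFU/mL / 3.58 × 10⁵ = 243 CFU/mL.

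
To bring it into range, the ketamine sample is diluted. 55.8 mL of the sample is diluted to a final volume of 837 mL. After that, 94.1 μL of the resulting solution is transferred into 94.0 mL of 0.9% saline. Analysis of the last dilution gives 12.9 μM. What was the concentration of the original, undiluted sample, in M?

0.193 M

Overall dilution factor = 15 × 999.9 = 1.50 × 10⁴.
Original = 12.9 μM × 1.50 × 10⁴ = 1.93 × 10⁵ μM = 0.193 M.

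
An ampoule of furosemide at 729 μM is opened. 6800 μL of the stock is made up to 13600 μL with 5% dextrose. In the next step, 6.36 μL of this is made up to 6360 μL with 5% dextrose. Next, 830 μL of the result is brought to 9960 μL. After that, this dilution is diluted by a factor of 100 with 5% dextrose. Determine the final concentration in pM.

Overall dilution factor = 2 × 1000 × 12 × 100 = 2.40 × 10⁶.
729 μM / 2.40 × 10⁶ = 3.04 × 10⁻⁴ μM = 304 pM.

304 pM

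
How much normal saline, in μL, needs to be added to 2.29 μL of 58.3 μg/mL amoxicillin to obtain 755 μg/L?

755 μg/L = 0.755 μg/mL.
V₂ = C₁V₁/C₂ = 58.3 × 2.29 / 0.755 = 177 μL.
Diluent to add = V₂ − V₁ = 177 − 2.29 = 175 μL.

175 μL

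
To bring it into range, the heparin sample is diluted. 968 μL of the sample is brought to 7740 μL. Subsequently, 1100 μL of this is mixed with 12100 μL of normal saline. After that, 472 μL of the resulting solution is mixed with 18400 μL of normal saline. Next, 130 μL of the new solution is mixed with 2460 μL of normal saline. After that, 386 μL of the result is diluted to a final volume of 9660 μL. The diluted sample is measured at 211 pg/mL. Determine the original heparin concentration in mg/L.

404 mg/L

Overall dilution factor = 7.996 × 12 × 39.98 × 19.92 × 25.03 = 1.91 × 10⁶.
Original = 211 pg/mL × 1.91 × 10⁶ = 4.04 × 10⁸ pg/mL = 404 mg/L.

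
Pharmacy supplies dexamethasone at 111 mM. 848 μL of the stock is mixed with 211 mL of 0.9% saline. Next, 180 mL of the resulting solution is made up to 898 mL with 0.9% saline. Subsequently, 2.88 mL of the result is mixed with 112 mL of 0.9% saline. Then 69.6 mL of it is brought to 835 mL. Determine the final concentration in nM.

Overall dilution factor = 249.8 × 4.989 × 39.89 × 12.00 = 5.96 × 10⁵.
111 mM / 5.96 × 10⁵ = 1.86 × 10⁻⁴ mM = 186 nM.

186 nM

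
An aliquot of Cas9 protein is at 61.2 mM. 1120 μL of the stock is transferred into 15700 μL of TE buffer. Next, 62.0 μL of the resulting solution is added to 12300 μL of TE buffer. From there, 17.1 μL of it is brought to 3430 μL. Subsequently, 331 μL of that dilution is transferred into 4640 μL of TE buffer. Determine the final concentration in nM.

Overall dilution factor = 15.02 × 199.4 × 200.6 × 15.02 = 9.02 × 10⁶.
61.2 mM / 9.02 × 10⁶ = 6.78 × 10⁻⁶ mM = 6.78 nM.

6.78 nM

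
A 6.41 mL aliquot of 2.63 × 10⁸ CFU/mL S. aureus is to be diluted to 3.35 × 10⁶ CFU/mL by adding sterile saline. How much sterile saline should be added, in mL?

497 mL

V₂ = C₁V₁/C₂ = 2.63 × 10⁸ × 6.41 / 3.35 × 10⁶ = 503 mL.
Diluent to add = V₂ − V₁ = 503 − 6.41 = 497 mL.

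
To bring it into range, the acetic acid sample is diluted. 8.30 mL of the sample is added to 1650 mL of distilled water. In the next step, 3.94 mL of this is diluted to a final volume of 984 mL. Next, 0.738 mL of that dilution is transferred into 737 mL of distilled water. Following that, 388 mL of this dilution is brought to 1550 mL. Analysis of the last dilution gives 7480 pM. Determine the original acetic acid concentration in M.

Overall dilution factor = 199.8 × 249.7 × 999.6 × 3.995 = 1.99 × 10⁸.
Original = 7480 pM × 1.99 × 10⁸ = 1.49 × 10¹² pM = 1.49 M.

1.49 M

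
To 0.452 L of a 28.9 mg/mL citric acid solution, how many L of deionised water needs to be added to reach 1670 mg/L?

1670 mg/L = 1.67 mg/mL.
V₂ = C₁V₁/C₂ = 28.9 × 0.452 / 1.67 = 7.82 L.
Diluent to add = V₂ − V₁ = 7.82 − 0.452 = 7.37 L.

7.37 L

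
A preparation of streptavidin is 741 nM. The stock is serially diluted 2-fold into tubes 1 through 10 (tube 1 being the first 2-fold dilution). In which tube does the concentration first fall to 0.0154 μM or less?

tube 6

Tube n has concentration 741 nM / 2ⁿ.
Need 2ⁿ ≥ 741 nM / 0.0154 μM = 48.1, so n ≥ 5.59.
First such tube: n = 6.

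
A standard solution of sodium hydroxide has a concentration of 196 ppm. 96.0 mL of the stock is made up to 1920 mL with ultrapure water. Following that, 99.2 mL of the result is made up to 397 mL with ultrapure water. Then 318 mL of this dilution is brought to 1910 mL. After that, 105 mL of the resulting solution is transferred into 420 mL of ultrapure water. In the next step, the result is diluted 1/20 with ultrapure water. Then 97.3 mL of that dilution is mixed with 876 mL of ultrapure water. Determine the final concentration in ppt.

408 ppt

Overall dilution factor = 20 × 4.002 × 6.006 × 5 × 20 × 10.00 = 4.81 × 10⁵.
196 ppm / 4.81 × 10⁵ = 4.08 × 10⁻⁴ ppm = 408 ppt.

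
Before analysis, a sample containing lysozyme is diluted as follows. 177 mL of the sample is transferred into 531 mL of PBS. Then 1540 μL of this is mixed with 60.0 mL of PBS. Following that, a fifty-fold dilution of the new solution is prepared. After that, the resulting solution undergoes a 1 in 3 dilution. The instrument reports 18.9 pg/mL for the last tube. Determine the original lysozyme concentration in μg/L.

Overall dilution factor = 4 × 39.96 × 50 × 3 = 2.40 × 10⁴.
Original = 18.9 pg/mL × 2.40 × 10⁴ = 4.53 × 10⁵ pg/mL = 453 μg/L.

453 μg/L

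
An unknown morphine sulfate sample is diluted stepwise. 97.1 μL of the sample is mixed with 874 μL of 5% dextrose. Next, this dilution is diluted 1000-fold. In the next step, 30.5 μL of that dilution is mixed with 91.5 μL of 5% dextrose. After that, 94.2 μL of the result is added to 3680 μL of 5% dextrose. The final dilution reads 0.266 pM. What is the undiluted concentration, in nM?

Overall dilution factor = 10.00 × 1000 × 4 × 40.07 = 1.60 × 10⁶.
Original = 0.266 pM × 1.60 × 10⁶ = 4.26 × 10⁵ pM = 426 nM.

426 nM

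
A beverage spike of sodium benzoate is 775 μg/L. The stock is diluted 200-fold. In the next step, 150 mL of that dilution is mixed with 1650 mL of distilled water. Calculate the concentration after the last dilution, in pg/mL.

Overall dilution factor = 200 × 12 = 2400.
775 μg/L / 2400 = 0.323 μg/L = 323 pg/mL.

323 pg/mL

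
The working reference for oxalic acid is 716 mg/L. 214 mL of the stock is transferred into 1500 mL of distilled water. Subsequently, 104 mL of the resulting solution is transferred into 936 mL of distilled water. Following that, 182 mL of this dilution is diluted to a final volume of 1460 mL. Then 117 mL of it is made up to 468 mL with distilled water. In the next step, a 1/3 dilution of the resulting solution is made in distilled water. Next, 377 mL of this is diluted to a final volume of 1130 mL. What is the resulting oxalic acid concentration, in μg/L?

Overall dilution factor = 8.009 × 10 × 8.022 × 4 × 3 × 2.997 = 2.31 × 10⁴.
716 mg/L / 2.31 × 10⁴ = 0.0310 mg/L = 31.0 μg/L.

31.0 μg/L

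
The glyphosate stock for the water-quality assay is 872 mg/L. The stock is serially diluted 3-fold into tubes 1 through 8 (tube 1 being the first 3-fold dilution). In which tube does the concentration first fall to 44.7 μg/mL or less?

Tube n has concentration 872 mg/L / 3ⁿ.
Need 3ⁿ ≥ 872 mg/L / 44.7 μg/mL = 19.5, so n ≥ 2.70.
First such tube: n = 3.

tube 3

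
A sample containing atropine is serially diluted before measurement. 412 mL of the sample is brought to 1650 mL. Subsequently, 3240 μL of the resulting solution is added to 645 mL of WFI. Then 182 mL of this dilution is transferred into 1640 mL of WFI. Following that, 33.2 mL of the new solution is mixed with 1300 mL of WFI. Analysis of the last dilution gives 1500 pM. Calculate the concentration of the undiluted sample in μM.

Overall dilution factor = 4.005 × 200.1 × 10.01 × 40.16 = 3.22 × 10⁵.
Original = 1500 pM × 3.22 × 10⁵ = 4.83 × 10⁸ pM = 483 μM.

483 μM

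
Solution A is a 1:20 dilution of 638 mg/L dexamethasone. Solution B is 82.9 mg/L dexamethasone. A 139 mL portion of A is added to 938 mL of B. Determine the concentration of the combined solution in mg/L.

C_A = 638 mg/L / 20 = 31.9 mg/L.
C_mix = (C_A·V_A + C_B·V_B)/(V_A + V_B) = (31.9×139 + 82.9×938) / 1077 = 76.3 mg/L.

76.3 mg/L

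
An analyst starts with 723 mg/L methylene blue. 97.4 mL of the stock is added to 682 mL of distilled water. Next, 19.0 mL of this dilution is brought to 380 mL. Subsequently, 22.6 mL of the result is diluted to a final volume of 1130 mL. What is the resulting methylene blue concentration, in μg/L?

Overall dilution factor = 8.002 × 20 × 50 = 8002.
723 mg/L / 8002 = 0.0904 mg/L = 90.4 μg/L.

90.4 μg/L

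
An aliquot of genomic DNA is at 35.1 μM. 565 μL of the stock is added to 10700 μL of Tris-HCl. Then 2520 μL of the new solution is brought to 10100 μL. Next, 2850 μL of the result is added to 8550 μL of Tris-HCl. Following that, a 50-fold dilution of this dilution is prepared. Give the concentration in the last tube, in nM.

Overall dilution factor = 19.94 × 4.008 × 4 × 50 = 1.60 × 10⁴.
35.1 μM / 1.60 × 10⁴ = 2.20 × 10⁻³ μM = 2.20 nM.

2.20 nM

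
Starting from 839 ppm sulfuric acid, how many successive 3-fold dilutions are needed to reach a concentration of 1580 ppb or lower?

Need 3ⁿ ≥ 531, so n ≥ log(531)/log(3) = 5.71.
Minimum whole steps: n = 6.

6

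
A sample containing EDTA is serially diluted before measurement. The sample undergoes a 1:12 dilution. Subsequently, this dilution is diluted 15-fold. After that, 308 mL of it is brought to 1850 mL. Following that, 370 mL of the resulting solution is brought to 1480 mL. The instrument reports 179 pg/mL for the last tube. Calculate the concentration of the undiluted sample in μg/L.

774 μg/L

Overall dilution factor = 12 × 15 × 6.006 × 4 = 4325.
Original = 179 pg/mL × 4325 = 7.74 × 10⁵ pg/mL = 774 μg/L.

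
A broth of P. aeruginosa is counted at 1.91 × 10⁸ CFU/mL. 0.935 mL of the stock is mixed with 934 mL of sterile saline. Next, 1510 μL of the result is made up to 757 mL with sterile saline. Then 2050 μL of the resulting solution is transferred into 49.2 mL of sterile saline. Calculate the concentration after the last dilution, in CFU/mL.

15.2 CFU/mL

Overall dilution factor = 999.9 × 501.3 × 25 = 1.25 × 10⁷.
1.91 × 10⁸ CFU/mL / 1.25 × 10⁷ = 15.2 CFU/mL.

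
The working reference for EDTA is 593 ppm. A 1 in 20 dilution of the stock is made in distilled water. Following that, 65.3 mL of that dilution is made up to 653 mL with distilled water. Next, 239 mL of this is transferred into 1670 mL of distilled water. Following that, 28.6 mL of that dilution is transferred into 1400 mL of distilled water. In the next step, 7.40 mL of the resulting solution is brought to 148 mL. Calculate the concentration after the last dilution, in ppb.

0.372 ppb

Overall dilution factor = 20 × 10 × 7.987 × 49.95 × 20 = 1.60 × 10⁶.
593 ppm / 1.60 × 10⁶ = 3.72 × 10⁻⁴ ppm = 0.372 ppb.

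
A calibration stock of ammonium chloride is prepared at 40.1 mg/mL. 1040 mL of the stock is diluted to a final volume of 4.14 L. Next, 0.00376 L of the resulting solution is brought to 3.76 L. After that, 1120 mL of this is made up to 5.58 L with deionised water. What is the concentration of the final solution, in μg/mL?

2.02 μg/mL

Overall dilution factor = 3.981 × 1000 × 4.982 = 1.98 × 10⁴.
40.1 mg/mL / 1.98 × 10⁴ = 2.02 × 10⁻³ mg/mL = 2.02 μg/mL.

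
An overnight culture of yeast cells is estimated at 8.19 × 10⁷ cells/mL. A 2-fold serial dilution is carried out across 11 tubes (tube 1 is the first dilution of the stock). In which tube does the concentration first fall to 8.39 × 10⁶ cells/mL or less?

tube 4

Tube n has concentration 8.19 × 10⁷ cells/mL / 2ⁿ.
Need 2ⁿ ≥ 8.19 × 10⁷ cells/mL / 8.39 × 10⁶ cells/mL = 9.76, so n ≥ 3.29.
First such tube: n = 4.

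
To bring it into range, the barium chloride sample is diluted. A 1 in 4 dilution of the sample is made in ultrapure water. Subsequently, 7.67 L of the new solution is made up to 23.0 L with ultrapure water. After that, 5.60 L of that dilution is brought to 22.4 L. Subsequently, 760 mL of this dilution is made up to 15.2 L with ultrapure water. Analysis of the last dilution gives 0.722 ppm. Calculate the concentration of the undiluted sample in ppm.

693 ppm

Overall dilution factor = 4 × 2.999 × 4 × 20 = 960.
Original = 0.722 ppm × 960 = 693 ppm.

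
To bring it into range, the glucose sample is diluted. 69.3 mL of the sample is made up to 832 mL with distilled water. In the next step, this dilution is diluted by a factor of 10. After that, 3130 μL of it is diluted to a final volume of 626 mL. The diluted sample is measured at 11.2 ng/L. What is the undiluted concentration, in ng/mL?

269 ng/mL

Overall dilution factor = 12.01 × 10 × 200 = 2.40 × 10⁴.
Original = 11.2 ng/L × 2.40 × 10⁴ = 2.69 × 10⁵ ng/L = 269 ng/mL.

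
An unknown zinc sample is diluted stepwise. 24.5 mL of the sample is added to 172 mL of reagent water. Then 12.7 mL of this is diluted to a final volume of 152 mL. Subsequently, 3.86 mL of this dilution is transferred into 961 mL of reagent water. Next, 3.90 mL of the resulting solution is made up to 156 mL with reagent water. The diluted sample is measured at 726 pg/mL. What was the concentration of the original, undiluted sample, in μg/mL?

Overall dilution factor = 8.020 × 11.97 × 250.0 × 40 = 9.60 × 10⁵.
Original = 726 pg/mL × 9.60 × 10⁵ = 6.97 × 10⁸ pg/mL = 697 μg/mL.

697 μg/mL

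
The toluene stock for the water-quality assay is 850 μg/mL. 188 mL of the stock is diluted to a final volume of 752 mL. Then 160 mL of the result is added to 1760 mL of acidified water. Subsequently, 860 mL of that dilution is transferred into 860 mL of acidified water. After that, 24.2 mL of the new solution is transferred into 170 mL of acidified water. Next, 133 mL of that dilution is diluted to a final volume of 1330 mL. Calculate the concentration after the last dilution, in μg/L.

Overall dilution factor = 4 × 12 × 2 × 8.025 × 10 = 7704.
850 μg/mL / 7704 = 0.110 μg/mL = 110 μg/L.

110 μg/L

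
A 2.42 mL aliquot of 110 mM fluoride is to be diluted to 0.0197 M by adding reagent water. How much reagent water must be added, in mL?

11.1 mL

0.0197 M = 19.7 mM.
V₂ = C₁V₁/C₂ = 110 × 2.42 / 19.7 = 13.5 mL.
Diluent to add = V₂ − V₁ = 13.5 − 2.42 = 11.1 mL.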